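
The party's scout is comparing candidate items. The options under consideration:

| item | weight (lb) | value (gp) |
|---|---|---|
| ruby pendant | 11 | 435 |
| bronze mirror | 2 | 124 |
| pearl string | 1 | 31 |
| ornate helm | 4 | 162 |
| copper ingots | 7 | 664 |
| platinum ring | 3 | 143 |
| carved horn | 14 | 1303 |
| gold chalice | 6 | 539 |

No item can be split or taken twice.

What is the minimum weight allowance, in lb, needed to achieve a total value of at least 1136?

13

Look for the lowest-weight combination reaching 1136.
copper ingots + gold chalice: 1203 value at 13 lb.
Below 13 lb the best achievable stays under 1136.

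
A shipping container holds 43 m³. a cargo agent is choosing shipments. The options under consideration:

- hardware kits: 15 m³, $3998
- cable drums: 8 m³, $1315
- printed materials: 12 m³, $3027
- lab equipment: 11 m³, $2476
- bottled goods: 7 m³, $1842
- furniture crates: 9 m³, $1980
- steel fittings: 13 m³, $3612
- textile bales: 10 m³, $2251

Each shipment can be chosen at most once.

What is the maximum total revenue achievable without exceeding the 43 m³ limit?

10957

Greedy by ratio would take hardware kits + cable drums + bottled goods + steel fittings: 43 m³ used, total 10767.
Replace hardware kits and cable drums with printed materials + lab equipment: the trade gains 190 net, giving 10957 at 43 m³.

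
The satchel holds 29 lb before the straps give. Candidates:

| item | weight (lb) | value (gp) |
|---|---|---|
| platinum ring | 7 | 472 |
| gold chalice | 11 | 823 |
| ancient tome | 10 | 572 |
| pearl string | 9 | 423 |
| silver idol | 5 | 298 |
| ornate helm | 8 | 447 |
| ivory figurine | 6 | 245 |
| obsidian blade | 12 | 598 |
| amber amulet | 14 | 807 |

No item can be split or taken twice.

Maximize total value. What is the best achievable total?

1867

Density check — gold chalice 74.82, platinum ring 67.43, silver idol 59.60 are the best per lb.
Taking the top-ratio items first gives platinum ring + gold chalice + silver idol + ivory figurine for 1838 (29 lb).
Replace silver idol and ivory figurine with ancient tome: the trade gains 29 net, giving 1867 at 28 lb.
Runner-up gold chalice + ancient tome + ornate helm tops out at 1842.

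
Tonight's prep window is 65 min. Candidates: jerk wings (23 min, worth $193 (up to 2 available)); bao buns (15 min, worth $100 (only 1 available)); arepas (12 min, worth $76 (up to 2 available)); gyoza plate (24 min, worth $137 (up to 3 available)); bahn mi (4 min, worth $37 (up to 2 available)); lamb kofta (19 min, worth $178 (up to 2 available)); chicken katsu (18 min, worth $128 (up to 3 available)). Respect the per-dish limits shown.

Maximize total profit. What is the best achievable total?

Taking the top-ratio dishes first gives 2×bahn mi + 2×lamb kofta + chicken katsu for 558 (64 min).
The 22 min tied up in bahn mi and chicken katsu is better spent on jerk wings — total rises to 586 (65 min).
Every other selection either busts 65 min or exceeds an availability limit or fails to beat 586.

586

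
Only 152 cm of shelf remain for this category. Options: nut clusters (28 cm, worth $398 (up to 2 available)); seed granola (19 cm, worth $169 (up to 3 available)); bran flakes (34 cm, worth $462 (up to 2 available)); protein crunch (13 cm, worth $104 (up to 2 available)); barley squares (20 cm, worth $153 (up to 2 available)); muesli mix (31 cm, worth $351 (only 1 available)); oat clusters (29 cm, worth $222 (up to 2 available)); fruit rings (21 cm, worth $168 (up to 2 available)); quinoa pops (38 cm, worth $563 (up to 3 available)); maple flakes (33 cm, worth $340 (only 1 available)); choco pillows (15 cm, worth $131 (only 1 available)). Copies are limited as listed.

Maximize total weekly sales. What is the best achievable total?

2151

The ratio heuristic lands on nut clusters + 3×quinoa pops (2087) but leaves 10 cm idle.
Dropping nut clusters frees 28 cm; slotting in bran flakes (34 cm) lifts the total to 2151 at 148 cm.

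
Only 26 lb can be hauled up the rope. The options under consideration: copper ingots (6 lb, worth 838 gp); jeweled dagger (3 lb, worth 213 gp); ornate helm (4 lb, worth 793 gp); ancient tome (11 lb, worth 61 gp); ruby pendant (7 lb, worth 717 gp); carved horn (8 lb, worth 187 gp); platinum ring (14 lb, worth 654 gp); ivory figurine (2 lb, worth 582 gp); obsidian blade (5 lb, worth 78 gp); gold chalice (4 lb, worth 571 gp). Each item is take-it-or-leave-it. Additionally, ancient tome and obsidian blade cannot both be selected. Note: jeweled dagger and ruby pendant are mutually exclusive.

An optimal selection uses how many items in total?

The maximum value within 26 lb is 3501.
copper ingots + ornate helm + ruby pendant + ivory figurine + gold chalice hits 3501 at 23 lb.
All optima have 5 items.

5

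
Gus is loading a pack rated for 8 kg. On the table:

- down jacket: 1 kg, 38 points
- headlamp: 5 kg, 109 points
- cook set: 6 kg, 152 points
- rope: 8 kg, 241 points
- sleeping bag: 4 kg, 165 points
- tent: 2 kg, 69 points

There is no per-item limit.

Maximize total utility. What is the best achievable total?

330

Best packing: 2×sleeping bag — 8 kg, 330 total.
Every other selection either busts 8 kg or fails to beat 330.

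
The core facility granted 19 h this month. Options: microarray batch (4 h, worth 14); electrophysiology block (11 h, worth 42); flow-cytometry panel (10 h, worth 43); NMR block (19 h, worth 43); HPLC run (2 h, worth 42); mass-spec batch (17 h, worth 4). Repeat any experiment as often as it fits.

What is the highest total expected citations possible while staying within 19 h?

378

Density check — HPLC run 21.00, flow-cytometry panel 4.30, electrophysiology block 3.82 are the best per h.
9×HPLC run uses 18 of the 19 h and totals 378.
No other feasible combination exceeds 378.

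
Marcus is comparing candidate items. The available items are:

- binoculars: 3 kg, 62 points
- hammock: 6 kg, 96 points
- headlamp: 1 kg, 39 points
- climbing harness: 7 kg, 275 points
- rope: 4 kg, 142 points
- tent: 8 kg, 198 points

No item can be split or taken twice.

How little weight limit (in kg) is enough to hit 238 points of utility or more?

7

Need the lightest bundle worth ≥ 238.
climbing harness reaches 275 using 7 kg.
Below 7 kg the best achievable stays under 238.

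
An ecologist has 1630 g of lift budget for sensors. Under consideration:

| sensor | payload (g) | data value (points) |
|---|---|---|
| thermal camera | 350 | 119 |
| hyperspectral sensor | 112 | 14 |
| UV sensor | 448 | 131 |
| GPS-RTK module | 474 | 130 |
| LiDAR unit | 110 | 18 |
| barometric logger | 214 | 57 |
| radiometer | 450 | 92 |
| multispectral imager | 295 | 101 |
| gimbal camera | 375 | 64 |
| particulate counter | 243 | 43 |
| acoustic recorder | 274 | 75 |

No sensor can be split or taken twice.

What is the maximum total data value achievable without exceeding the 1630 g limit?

483

Density check — multispectral imager 0.34, thermal camera 0.34, UV sensor 0.29 are the best per g.
Filling by ratio: thermal camera + UV sensor + GPS-RTK module + multispectral imager for 481, with 63 g left unused.
Replace GPS-RTK module with barometric logger + acoustic recorder: the trade gains 2 net, giving 483 at 1581 g.
An exhaustive check of the 2048 subsets confirms 483.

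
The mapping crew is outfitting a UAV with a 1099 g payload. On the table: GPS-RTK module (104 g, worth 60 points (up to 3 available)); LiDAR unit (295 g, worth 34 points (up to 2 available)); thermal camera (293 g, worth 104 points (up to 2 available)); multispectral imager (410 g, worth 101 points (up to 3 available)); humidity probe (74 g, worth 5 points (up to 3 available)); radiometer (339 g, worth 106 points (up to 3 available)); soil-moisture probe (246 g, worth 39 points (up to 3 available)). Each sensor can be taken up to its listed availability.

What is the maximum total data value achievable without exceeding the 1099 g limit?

Taking the top-ratio sensors first gives 3×GPS-RTK module + 2×thermal camera + 2×humidity probe for 398 (1046 g).
The 293 g tied up in thermal camera is better spent on radiometer — total rises to 400 (1092 g).
Nothing else within 1099 g beats 400.

400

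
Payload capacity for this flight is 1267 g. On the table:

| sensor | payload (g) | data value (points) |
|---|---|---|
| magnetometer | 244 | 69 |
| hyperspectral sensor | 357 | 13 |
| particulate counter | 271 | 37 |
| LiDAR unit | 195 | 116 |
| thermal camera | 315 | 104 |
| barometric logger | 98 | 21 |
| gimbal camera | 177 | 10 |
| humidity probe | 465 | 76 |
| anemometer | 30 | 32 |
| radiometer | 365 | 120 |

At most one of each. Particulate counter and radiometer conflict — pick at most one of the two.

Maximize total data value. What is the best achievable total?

462

Best packing: magnetometer + LiDAR unit + thermal camera + barometric logger + anemometer + radiometer — 1247 g, 462 total.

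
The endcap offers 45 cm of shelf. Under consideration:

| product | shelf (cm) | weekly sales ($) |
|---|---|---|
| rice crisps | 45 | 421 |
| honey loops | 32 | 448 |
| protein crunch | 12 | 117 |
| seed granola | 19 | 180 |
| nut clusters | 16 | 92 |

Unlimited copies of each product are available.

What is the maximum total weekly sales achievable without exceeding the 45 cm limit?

Density check — honey loops 14.00, protein crunch 9.75, seed granola 9.47 are the best per cm.
Taking honey loops + protein crunch: 44 cm used, 565 in weekly sales.
The spare 1 cm is too small for any remaining product, and no exchange beats 565.

565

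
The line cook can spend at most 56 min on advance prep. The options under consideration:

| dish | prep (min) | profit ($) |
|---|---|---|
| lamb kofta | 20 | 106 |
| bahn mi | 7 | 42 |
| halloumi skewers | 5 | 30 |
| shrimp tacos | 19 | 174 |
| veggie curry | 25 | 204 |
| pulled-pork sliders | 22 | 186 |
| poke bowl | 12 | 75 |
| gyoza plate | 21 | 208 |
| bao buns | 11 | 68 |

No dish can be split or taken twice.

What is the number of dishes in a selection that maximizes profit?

4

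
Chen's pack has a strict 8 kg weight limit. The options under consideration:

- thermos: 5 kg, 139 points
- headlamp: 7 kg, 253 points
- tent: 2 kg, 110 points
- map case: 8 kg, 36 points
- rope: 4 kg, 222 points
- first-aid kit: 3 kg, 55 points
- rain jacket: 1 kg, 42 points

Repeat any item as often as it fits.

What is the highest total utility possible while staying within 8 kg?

444

Best packing: 2×rope — 8 kg, 444 total.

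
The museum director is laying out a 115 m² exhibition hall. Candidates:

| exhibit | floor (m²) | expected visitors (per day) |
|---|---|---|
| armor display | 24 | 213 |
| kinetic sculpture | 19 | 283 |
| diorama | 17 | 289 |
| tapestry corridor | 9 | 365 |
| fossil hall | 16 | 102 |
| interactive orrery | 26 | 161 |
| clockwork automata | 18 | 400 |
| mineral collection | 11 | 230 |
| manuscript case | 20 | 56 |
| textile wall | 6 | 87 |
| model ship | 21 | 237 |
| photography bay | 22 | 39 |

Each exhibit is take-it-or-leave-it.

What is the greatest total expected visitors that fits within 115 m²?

By expected visitors per m²: tapestry corridor 40.56, clockwork automata 22.22, mineral collection 20.91, diorama 17.00 lead.
The ratio heuristic lands on kinetic sculpture + diorama + tapestry corridor + clockwork automata + mineral collection + textile wall + model ship (1891) but leaves 14 m² idle.
The 6 m² tied up in textile wall is better spent on fossil hall — total rises to 1906 (111 m²).
That's the maximum — no swap from here does better than 1906.

1906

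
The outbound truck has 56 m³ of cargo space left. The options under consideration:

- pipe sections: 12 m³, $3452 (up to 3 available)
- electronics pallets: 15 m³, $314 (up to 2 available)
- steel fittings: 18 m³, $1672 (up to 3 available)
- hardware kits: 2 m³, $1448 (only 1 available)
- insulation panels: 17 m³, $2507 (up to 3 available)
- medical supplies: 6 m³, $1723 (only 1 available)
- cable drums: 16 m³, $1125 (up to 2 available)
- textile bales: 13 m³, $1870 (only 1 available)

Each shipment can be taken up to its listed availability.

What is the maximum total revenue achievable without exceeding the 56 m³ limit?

14311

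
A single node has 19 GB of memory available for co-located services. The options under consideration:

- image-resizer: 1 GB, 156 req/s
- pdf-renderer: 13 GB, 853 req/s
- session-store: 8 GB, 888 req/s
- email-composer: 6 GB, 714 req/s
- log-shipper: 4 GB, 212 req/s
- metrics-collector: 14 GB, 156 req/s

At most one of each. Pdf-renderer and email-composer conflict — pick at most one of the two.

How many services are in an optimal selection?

Best achievable throughput is 1970.
One optimal bundle: image-resizer + session-store + email-composer + log-shipper (19 GB).
Any selection reaching 1970 contains exactly 4 services.

4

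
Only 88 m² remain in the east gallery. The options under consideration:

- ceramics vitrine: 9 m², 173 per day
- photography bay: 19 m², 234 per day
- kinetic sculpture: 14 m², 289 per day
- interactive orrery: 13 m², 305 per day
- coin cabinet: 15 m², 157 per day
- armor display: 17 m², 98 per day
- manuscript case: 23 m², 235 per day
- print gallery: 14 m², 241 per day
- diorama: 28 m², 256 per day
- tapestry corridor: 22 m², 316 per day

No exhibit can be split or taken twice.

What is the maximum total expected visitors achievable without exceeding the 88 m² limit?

By expected visitors per m²: interactive orrery 23.46, kinetic sculpture 20.64, ceramics vitrine 19.22 lead.
The ratio ordering already packs tightly: ceramics vitrine + kinetic sculpture + interactive orrery + coin cabinet + print gallery + tapestry corridor, 87 m², 1481.
Nothing else within 88 m² beats 1481.

1481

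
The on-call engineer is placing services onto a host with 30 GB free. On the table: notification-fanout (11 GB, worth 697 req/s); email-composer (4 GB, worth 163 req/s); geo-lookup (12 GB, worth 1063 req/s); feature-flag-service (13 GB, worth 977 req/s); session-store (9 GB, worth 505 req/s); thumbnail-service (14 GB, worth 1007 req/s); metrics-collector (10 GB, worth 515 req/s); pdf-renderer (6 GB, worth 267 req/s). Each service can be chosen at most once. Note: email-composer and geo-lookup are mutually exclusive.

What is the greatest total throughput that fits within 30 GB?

Ranking by ratio (throughput/GB): geo-lookup 88.58, feature-flag-service 75.15, thumbnail-service 71.93.
Best packing: geo-lookup + thumbnail-service — 26 GB, 2070 total.
That's the maximum — no feasible swap from here does better than 2070.

2070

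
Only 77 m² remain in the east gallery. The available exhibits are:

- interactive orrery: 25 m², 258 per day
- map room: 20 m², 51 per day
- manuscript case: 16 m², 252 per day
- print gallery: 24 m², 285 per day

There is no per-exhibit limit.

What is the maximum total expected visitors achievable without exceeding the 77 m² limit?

1041

The ratio heuristic lands on 4×manuscript case (1008) but leaves 13 m² idle.
The 16 m² tied up in manuscript case is better spent on print gallery — total rises to 1041 (72 m²).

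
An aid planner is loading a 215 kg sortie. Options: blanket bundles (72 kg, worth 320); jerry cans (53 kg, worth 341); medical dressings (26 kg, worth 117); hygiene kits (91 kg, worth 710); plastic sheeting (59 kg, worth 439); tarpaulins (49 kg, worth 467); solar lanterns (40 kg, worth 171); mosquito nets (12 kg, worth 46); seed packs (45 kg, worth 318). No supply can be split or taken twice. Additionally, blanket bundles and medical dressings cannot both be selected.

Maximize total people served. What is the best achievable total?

1662

By people served per kg: tarpaulins 9.53, hygiene kits 7.80, plastic sheeting 7.44, seed packs 7.07 lead.
Hygiene kits + plastic sheeting + tarpaulins + mosquito nets uses 211 of the 215 kg and totals 1662.
Next best is hygiene kits + plastic sheeting + tarpaulins at 1616 (199 kg) — short by 46.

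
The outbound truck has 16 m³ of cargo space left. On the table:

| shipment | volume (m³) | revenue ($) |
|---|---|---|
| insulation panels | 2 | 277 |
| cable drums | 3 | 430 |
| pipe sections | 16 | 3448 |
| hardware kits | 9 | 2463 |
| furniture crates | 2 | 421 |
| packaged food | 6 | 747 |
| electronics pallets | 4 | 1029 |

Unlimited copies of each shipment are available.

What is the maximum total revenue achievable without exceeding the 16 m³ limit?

Filling by ratio: hardware kits + furniture crates + electronics pallets for 3913, with 1 m³ left unused.
Dropping hardware kits and furniture crates frees 11 m³; slotting in 3×electronics pallets (12 m³) lifts the total to 4116 at 16 m³.

4116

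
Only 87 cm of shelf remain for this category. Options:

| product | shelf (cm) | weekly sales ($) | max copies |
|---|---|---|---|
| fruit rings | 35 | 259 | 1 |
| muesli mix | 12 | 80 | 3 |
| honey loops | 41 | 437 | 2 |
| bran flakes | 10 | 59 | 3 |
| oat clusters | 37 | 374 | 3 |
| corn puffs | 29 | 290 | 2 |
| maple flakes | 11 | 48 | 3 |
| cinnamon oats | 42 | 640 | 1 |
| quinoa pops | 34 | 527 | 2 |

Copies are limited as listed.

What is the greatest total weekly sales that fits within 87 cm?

Taking the top-ratio products first gives muesli mix + 2×quinoa pops for 1134 (80 cm).
The 46 cm tied up in muesli mix and quinoa pops is better spent on bran flakes + cinnamon oats — total rises to 1226 (86 cm).

1226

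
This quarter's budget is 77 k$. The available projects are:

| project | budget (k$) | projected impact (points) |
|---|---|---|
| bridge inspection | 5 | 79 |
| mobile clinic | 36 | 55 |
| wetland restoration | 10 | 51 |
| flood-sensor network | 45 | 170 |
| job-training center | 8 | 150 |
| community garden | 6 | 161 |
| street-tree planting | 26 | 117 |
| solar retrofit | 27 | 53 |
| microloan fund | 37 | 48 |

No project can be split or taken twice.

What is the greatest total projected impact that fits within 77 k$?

By projected impact per k$: community garden 26.83, job-training center 18.75, bridge inspection 15.80, wetland restoration 5.10 lead.
Filling by ratio: bridge inspection + wetland restoration + job-training center + community garden + street-tree planting for 558, with 22 k$ left unused.
Dropping street-tree planting frees 26 k$; slotting in flood-sensor network (45 k$) lifts the total to 611 at 74 k$.
Next best is bridge inspection + flood-sensor network + job-training center + community garden at 560 (64 k$) — short by 51.

611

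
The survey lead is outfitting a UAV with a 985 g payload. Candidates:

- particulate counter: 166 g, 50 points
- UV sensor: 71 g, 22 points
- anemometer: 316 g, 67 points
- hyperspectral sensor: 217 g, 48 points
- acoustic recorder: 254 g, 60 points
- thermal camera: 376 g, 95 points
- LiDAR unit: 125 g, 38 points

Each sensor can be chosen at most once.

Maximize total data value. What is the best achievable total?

253

Particulate counter + UV sensor + hyperspectral sensor + thermal camera + LiDAR unit uses 955 of the 985 g and totals 253.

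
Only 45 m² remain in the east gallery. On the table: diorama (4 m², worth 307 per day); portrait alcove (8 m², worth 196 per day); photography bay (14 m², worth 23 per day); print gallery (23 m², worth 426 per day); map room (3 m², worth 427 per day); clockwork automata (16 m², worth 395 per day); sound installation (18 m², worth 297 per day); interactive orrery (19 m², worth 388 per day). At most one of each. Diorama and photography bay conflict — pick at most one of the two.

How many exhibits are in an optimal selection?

4

Optimal total is 1517.
diorama + map room + clockwork automata + interactive orrery hits 1517 at 42 m².
Every optimal selection uses 4 exhibits.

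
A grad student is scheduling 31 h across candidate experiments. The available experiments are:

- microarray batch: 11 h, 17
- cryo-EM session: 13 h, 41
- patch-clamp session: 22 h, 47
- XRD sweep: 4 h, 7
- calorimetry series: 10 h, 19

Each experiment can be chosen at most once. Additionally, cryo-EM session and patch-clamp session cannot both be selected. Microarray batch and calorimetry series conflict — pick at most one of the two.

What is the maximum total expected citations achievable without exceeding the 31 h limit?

Best packing: cryo-EM session + XRD sweep + calorimetry series — 27 h, 67 total.
Runner-up microarray batch + cryo-EM session + XRD sweep tops out at 65.

67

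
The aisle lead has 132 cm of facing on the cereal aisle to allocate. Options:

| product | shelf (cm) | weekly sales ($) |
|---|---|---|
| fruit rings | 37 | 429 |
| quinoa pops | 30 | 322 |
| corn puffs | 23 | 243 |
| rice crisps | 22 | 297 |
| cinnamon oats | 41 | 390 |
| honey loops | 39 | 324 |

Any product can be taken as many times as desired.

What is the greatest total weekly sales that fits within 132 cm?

1782

Density check — rice crisps 13.50, fruit rings 11.59, quinoa pops 10.73, corn puffs 10.57 are the best per cm.
Best packing: 6×rice crisps — 132 cm, 1782 total.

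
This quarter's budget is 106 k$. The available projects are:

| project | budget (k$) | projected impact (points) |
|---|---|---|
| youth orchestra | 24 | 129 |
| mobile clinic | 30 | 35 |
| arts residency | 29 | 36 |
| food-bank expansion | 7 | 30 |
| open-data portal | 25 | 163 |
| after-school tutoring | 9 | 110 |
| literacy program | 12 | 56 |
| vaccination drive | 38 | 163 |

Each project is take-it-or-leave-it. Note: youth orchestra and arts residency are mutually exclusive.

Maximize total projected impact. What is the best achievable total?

595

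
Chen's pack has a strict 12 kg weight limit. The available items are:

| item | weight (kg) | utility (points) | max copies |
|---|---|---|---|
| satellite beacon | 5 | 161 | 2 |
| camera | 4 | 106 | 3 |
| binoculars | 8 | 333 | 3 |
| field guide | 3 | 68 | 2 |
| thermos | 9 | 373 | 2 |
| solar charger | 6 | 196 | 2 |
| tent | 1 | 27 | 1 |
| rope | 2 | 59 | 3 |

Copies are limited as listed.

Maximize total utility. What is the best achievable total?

459

Greedy by ratio would take binoculars + 2×rope: 12 kg used, total 451.
The 10 kg tied up in binoculars and rope is better spent on thermos + tent — total rises to 459 (12 kg).
That's the maximum — no swap from here does better than 459.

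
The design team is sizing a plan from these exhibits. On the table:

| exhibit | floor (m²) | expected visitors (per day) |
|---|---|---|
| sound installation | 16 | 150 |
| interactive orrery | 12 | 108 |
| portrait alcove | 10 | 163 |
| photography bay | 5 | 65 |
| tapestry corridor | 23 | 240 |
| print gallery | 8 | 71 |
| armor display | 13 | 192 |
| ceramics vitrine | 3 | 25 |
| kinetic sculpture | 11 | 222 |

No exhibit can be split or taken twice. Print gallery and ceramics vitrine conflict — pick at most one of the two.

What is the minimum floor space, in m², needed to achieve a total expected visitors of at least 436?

26

Need the lightest bundle worth ≥ 436.
portrait alcove + photography bay + kinetic sculpture reaches 450 using 26 m².
Any bundle with less than 26 m² falls short of 436.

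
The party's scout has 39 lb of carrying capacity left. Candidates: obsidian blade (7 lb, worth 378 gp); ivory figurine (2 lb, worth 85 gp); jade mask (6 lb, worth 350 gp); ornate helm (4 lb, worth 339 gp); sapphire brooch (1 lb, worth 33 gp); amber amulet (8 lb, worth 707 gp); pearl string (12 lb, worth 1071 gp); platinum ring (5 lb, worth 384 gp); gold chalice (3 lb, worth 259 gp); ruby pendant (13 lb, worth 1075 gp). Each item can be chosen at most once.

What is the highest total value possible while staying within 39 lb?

3277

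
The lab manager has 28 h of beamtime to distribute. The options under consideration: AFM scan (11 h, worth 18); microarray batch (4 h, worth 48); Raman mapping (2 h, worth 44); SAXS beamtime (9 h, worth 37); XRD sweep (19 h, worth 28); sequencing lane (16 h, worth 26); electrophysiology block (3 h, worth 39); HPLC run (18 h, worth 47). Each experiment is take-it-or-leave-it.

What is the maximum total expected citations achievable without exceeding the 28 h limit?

The ratio heuristic lands on microarray batch + Raman mapping + SAXS beamtime + electrophysiology block (168) but leaves 10 h idle.
The 9 h tied up in SAXS beamtime is better spent on HPLC run — total rises to 178 (27 h).
Every other selection either busts 28 h or fails to beat 178.

178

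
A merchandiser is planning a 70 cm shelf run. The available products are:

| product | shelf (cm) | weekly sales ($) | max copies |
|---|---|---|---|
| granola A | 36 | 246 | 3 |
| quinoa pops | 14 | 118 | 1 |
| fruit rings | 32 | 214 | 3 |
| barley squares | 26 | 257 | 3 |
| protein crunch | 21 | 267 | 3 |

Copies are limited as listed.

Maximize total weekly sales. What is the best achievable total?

801

The ratio ordering already packs tightly: 3×protein crunch, 63 cm, 801.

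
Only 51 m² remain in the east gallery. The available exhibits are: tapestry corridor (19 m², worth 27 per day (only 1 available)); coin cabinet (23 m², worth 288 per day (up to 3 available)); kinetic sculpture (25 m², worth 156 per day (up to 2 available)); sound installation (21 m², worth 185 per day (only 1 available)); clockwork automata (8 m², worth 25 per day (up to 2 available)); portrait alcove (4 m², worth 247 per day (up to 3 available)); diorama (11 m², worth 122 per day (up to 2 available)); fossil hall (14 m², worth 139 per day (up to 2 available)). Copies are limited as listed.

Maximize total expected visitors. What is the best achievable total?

1168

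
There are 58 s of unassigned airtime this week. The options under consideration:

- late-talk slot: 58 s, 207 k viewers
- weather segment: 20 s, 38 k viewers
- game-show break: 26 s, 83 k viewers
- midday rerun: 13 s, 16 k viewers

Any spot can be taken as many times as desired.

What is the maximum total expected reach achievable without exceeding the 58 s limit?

207

The ratio ordering already packs tightly: late-talk slot, 58 s, 207.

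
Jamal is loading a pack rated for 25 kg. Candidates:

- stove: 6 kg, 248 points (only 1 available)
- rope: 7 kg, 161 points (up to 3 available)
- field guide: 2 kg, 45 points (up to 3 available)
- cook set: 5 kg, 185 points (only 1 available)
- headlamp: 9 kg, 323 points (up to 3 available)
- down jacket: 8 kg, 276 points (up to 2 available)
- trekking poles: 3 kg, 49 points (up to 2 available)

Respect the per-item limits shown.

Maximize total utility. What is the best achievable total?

The ratio heuristic lands on stove + 2×field guide + cook set + headlamp (846) but leaves 1 kg idle.
Dropping 2×field guide and cook set frees 9 kg; slotting in headlamp (9 kg) lifts the total to 894 at 24 kg.
Nothing else within 25 kg beats 894.

894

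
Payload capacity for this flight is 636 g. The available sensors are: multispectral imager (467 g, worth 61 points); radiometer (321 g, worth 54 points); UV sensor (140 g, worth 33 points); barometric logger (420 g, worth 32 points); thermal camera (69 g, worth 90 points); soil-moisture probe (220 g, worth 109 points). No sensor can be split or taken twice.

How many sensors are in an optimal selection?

3

Optimal total is 253.
radiometer + thermal camera + soil-moisture probe hits 253 at 610 g.
All optima have 3 sensors.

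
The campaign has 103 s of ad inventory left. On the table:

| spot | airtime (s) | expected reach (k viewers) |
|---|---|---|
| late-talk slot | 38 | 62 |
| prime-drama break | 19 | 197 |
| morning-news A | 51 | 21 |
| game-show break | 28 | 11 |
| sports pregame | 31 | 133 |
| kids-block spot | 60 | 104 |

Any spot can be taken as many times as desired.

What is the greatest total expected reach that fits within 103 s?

985

The ratio ordering already packs tightly: 5×prime-drama break, 95 s, 985.
Nothing else within 103 s beats 985.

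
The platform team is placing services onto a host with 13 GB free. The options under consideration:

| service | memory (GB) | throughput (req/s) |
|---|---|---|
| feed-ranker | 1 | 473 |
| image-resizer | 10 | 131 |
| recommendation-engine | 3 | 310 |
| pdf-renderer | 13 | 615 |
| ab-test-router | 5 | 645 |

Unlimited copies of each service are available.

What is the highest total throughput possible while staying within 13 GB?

6149

The ratio ordering already packs tightly: 13×feed-ranker, 13 GB, 6149.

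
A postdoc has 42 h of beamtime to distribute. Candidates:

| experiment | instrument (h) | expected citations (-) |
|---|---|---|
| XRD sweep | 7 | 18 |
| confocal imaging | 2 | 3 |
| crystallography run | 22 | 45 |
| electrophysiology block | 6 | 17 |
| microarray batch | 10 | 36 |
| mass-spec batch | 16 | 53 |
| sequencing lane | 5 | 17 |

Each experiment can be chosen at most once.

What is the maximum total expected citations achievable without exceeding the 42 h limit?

127

Ranking by ratio (expected citations/h): microarray batch 3.60, sequencing lane 3.40, mass-spec batch 3.31, electrophysiology block 2.83.
The ratio heuristic lands on confocal imaging + electrophysiology block + microarray batch + mass-spec batch + sequencing lane (126) but leaves 3 h idle.
Dropping sequencing lane frees 5 h; slotting in XRD sweep (7 h) lifts the total to 127 at 41 h.
XRD sweep + confocal imaging + microarray batch + mass-spec batch + sequencing lane matches that 127 at 40 h; no feasible combination exceeds it.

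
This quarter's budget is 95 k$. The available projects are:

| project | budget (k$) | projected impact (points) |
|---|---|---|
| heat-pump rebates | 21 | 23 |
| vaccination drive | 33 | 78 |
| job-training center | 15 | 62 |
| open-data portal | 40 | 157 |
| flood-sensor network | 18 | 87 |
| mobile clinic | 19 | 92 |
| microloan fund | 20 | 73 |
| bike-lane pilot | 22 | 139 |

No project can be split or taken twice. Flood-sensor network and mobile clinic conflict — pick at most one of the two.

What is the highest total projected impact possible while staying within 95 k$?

By projected impact per k$: bike-lane pilot 6.32, mobile clinic 4.84, flood-sensor network 4.83 lead.
Taking job-training center + open-data portal + flood-sensor network + bike-lane pilot: 95 k$ used, 445 in projected impact.

445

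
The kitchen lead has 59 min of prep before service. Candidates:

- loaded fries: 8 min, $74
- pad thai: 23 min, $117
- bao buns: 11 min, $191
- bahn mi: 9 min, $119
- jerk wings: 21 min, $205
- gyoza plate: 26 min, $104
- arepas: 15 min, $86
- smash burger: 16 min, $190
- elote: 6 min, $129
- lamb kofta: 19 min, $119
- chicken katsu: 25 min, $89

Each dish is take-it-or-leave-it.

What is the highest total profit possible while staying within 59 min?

718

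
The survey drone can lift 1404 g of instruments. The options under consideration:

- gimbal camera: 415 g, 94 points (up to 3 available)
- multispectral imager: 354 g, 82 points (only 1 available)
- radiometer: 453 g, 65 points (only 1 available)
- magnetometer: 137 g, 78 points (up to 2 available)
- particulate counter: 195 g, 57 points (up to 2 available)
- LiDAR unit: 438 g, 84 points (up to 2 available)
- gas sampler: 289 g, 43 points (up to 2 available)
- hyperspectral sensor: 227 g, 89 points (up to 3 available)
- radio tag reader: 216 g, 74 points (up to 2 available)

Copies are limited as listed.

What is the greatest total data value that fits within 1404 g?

Ranking by ratio (data value/g): magnetometer 0.57, hyperspectral sensor 0.39, radio tag reader 0.34, particulate counter 0.29.
The ratio ordering already packs tightly: 2×magnetometer + 3×hyperspectral sensor + 2×radio tag reader, 1387 g, 571.
That's the maximum — no swap from here does better than 571.

571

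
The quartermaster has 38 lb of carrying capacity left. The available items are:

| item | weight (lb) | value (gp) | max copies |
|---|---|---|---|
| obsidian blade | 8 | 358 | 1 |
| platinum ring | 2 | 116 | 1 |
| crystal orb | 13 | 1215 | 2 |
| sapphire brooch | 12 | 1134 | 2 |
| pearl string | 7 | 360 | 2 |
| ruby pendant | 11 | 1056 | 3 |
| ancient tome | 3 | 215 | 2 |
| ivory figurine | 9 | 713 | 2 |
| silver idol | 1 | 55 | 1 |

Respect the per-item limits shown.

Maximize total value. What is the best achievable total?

3564

By value per lb: ruby pendant 96.00, sapphire brooch 94.50, crystal orb 93.46 lead.
A density-first pass picks platinum ring + 3×ruby pendant + ancient tome — 3499 at 38 lb.
But 2×crystal orb + sapphire brooch fits in 38 lb and reaches 3564.
That's the maximum — no swap from here does better than 3564.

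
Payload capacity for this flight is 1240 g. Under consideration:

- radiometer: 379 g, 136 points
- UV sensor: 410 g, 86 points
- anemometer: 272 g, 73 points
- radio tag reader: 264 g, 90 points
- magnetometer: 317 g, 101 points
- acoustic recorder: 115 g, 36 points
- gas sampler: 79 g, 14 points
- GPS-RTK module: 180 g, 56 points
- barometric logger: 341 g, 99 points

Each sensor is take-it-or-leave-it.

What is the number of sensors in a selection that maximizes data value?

The maximum data value within 1240 g is 400.
For example radiometer + anemometer + radio tag reader + magnetometer achieves it, using 1232 g.
All optima have 4 sensors.

4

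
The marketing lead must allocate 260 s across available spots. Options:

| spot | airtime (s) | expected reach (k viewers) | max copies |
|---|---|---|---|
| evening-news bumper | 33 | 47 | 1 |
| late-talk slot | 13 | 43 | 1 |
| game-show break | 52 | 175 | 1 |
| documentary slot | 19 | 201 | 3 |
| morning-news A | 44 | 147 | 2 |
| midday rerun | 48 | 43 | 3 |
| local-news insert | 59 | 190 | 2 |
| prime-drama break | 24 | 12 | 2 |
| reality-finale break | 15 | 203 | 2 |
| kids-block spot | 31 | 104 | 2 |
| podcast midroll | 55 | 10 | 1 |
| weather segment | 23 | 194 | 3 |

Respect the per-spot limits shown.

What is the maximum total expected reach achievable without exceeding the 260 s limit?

1928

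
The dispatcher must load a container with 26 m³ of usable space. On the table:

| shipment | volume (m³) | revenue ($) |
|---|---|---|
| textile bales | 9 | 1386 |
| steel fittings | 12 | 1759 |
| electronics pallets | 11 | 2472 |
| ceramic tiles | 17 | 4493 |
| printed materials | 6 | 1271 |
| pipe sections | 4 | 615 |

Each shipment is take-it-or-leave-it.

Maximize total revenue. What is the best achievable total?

5879

The ratio heuristic lands on ceramic tiles + printed materials (5764) but leaves 3 m³ idle.
The 6 m³ tied up in printed materials is better spent on textile bales — total rises to 5879 (26 m³).
Every other selection either busts 26 m³ or fails to beat 5879.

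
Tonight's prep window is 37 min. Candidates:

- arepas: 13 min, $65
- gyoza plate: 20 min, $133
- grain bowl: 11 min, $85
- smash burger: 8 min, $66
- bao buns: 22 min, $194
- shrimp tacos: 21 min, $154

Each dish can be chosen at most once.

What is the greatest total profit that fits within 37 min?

279

A density-first pass picks smash burger + bao buns — 260 at 30 min.
The 8 min tied up in smash burger is better spent on grain bowl — total rises to 279 (33 min).
An exhaustive check of the 64 subsets confirms 279.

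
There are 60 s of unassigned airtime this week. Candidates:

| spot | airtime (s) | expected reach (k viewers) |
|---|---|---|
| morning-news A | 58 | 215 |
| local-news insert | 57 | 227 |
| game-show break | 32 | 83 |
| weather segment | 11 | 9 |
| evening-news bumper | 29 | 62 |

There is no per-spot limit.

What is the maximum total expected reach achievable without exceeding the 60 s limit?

Local-news insert uses 57 of the 60 s and totals 227.

227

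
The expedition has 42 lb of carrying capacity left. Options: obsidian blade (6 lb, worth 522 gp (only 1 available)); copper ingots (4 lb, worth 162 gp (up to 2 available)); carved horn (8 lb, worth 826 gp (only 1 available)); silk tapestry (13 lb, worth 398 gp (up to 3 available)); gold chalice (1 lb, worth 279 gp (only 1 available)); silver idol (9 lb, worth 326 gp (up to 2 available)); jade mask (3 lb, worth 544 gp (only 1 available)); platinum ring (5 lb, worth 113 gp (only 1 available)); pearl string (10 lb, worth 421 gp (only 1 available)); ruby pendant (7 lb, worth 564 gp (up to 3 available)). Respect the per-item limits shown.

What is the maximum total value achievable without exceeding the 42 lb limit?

3863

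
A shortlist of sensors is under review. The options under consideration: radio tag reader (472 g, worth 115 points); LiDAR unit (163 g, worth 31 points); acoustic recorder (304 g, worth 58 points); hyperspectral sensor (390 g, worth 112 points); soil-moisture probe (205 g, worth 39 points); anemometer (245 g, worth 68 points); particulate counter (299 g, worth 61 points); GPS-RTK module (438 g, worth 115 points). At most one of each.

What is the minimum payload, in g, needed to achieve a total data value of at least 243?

982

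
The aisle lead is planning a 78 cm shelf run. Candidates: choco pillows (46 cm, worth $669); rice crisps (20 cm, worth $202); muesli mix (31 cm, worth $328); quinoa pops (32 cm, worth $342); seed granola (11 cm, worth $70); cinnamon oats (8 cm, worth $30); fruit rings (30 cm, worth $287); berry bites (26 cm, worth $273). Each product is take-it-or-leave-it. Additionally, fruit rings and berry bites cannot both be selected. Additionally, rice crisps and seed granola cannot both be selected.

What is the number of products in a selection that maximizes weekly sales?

2

The maximum weekly sales within 78 cm is 1011.
One optimal bundle: choco pillows + quinoa pops (78 cm).
All optima have 2 products.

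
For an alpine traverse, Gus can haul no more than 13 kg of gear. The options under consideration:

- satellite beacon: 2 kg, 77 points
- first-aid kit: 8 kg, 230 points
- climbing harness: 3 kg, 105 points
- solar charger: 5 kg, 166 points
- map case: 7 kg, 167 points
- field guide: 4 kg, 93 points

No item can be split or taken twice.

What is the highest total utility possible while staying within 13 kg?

Greedy by ratio would take satellite beacon + climbing harness + solar charger: 10 kg used, total 348.
Dropping solar charger frees 5 kg; slotting in first-aid kit (8 kg) lifts the total to 412 at 13 kg.
Every other selection either busts 13 kg or fails to beat 412.

412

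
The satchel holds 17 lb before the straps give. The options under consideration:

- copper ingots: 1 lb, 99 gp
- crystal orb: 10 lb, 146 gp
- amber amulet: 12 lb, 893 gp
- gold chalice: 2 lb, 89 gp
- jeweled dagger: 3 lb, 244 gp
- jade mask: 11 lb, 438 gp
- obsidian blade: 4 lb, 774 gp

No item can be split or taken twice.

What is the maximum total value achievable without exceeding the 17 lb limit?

A density-first pass picks copper ingots + gold chalice + jeweled dagger + obsidian blade — 1206 at 10 lb.
The 5 lb tied up in gold chalice and jeweled dagger is better spent on amber amulet — total rises to 1766 (17 lb).
The closest alternative, amber amulet + obsidian blade, reaches only 1667.

1766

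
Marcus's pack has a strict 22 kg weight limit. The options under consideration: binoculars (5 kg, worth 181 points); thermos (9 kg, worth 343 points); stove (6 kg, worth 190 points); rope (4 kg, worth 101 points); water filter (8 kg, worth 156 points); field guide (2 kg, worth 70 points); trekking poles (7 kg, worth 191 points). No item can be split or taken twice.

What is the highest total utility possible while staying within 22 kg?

Taking binoculars + thermos + stove + field guide: 22 kg used, 784 in utility.

784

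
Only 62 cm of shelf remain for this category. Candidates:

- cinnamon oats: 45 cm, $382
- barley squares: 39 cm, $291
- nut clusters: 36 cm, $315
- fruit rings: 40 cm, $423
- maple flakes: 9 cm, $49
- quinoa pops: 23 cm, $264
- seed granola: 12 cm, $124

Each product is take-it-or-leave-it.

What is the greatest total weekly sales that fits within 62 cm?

The ratio heuristic lands on maple flakes + quinoa pops + seed granola (437) but leaves 18 cm idle.
Replace quinoa pops with fruit rings: the trade gains 159 net, giving 596 at 61 cm.
Runner-up nut clusters + quinoa pops tops out at 579.

596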